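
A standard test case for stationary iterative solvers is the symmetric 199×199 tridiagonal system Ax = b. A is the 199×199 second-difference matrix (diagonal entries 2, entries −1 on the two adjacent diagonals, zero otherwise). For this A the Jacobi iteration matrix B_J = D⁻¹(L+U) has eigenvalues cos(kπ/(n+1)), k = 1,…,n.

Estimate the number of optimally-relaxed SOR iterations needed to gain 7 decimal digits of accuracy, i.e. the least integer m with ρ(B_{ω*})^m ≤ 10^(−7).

m = 514

½·tridiag(1,0,1) at n=199: λ_k = cos(kπ/200); max |λ| at k=1 ⇒ ρ_J = cos(π/200) ≈ 0.9998766.
√(1 − cos²(π/200)) = sin(π/200) ≈ 0.0157073.
Young: ω* = 2/(1+√(1−ρ_J²)) = 2/(1+0.0157073) = 2/1.0157073 = 1.9690712.
ρ_SOR = ω* − 1 ≈ 0.9690712.
(0.9690712)^m ≤ 10^{−7}  ⇒  m·ln(0.9690712) ≤ −7·ln10  ⇒  m ≥ 513.034  ⇒  m = 514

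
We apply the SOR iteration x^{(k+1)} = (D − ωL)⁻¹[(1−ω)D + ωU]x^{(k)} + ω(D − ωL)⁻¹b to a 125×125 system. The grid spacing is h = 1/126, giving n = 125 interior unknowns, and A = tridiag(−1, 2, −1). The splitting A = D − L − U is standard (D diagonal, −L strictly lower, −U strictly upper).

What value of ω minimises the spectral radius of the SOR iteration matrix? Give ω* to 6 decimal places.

n=125: λ(B_J) = 1 − λ(A)/2 = cos(kπ/126); k=1 gives ρ_J = 0.999689.
√(1−ρ_J²) = |sin(π/126)| = 0.0249307
Young: ω* = 2/(1+√(1−ρ_J²)) = 2/(1+0.0249307) = 2/1.0249307 = 1.951351.
At ω = 1.951351 every |λ(B_ω)| = ω−1, so ρ_SOR = 0.951351.

ω* = 1.951351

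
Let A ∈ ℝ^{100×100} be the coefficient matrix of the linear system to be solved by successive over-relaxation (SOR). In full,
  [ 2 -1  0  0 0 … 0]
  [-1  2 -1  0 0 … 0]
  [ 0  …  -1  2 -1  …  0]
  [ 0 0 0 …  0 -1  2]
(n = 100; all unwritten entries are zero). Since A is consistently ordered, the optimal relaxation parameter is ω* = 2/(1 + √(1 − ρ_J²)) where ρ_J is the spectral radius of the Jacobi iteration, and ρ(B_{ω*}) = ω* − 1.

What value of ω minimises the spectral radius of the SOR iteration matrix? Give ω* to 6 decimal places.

ω* = 1.939676

n=100: λ(B_J) = 1 − λ(A)/2 = cos(kπ/101); k=1 gives ρ_J = 0.999516.
root = sin(π/101) = 0.0310999  (since 1−cos² = sin²).
[ω*] 2 ÷ (1 + 0.0310999) = 2 ÷ 1.0310999 = 1.939676.
ρ(B_{ω*}) = ω*−1 = 0.939676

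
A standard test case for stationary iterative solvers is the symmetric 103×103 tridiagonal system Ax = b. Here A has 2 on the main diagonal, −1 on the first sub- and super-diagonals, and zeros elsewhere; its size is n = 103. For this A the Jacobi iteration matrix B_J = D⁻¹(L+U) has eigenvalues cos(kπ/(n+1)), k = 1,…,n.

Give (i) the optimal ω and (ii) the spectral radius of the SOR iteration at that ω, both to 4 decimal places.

ρ_J = max_k |cos(kπ/104)| = cos(π/104) = 0.9995
1 − cos²(π/104) = sin²(π/104) ⇒ √(1−ρ_J²) = sin(π/104) = 0.03020.
So ω* = 2/1.03020 = 1.9414 (Young).
ρ_SOR = ω* − 1 ≈ 0.9414.

ω* = 1.9414, ρ_SOR = 0.9414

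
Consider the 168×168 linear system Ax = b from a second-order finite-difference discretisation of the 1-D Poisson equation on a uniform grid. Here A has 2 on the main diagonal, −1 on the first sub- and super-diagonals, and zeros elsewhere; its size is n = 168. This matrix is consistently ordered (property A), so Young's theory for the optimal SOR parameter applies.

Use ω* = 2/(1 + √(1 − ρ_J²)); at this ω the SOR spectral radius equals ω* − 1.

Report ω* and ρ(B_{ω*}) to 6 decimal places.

ω* = 1.963502, ρ_SOR = 0.963502

With n=168, ρ(Jacobi) = cos(π/169) = 0.999827.
√(1−ρ_J²) = |sin(π/169)| = 0.0185882
[ω*] 2 ÷ (1 + 0.0185882) = 2 ÷ 1.0185882 = 1.963502.
[ρ_SOR] ω* − 1 = 0.963502.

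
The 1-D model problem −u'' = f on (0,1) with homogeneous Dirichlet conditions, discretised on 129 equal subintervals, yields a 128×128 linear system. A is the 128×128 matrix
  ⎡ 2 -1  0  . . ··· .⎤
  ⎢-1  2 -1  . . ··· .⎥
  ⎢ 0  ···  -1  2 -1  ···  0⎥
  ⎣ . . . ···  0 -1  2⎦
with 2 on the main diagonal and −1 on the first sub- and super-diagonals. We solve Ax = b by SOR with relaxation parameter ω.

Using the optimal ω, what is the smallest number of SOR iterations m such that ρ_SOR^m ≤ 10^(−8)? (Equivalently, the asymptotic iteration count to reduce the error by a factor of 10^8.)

ρ_J = max_k |cos(kπ/129)| = cos(π/129) = 0.9997035
√(1 − cos²(π/129)) = sin(π/129) ≈ 0.0243510.
So ω* = 2/1.0243510 = 1.9524558 (Young).
ρ_SOR = ω* − 1 ≈ 0.9524558.
8·ln10 = 18.4207; −ln(0.9524558) = 0.0487116; m = ⌈18.4207/0.0487116⌉ = ⌈378.158⌉ = 379.

m = 379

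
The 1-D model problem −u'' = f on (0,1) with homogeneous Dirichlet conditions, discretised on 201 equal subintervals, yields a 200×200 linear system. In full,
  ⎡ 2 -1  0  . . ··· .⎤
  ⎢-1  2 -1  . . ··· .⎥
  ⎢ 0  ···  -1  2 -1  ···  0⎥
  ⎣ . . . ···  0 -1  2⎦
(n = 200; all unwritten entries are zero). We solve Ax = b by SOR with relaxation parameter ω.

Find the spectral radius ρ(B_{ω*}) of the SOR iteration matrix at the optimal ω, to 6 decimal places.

n=200: λ(B_J) = 1 − λ(A)/2 = cos(kπ/201); k=1 gives ρ_J = 0.999878.
root = sin(π/201) = 0.0156292  (since 1−cos² = sin²).
So ω* = 2/1.0156292 = 1.969223 (Young).
Hence ρ(B_{ω*}) = 1.969223 − 1 = 0.969223.

ρ_SOR = 0.969223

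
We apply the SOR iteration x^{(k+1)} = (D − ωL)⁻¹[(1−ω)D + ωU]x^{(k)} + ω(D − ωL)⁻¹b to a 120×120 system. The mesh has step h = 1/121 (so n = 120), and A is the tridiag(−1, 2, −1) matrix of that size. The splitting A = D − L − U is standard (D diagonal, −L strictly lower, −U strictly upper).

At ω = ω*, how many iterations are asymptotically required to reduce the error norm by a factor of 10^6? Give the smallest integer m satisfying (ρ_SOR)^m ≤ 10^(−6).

[ρ_J] n=120: ρ(B_J) = cos(π/(n+1)) = cos(π/121) = 0.9996630.
√(1−ρ_J²) = |sin(π/121)| = 0.0259607
ω* = 2 / (1 + 0.0259607) = 2 / 1.0259607 ≈ 1.9493924.
[ρ_SOR] ω* − 1 = 0.9493924.
Need (0.9493924)^m ≤ 10^(−6): m ≥ 6·ln10/|ln 0.9493924| = 13.8155/0.0519331 = 266.025 ⇒ m = 267.

m = 267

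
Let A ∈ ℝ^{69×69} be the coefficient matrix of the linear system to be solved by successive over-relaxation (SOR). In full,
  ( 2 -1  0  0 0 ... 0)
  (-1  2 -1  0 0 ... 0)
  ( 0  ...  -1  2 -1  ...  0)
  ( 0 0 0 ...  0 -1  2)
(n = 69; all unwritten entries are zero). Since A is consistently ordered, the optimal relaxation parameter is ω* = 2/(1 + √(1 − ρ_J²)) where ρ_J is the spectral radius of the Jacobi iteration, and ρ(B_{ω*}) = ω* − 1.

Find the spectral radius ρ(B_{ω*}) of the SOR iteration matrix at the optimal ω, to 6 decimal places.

ρ_SOR = 0.914123

½·tridiag(1,0,1) at n=69: λ_k = cos(kπ/70); max |λ| at k=1 ⇒ ρ_J = cos(π/70) ≈ 0.998993.
root = sin(π/70) = 0.0448648  (since 1−cos² = sin²).
ω* = 2/(1 + 0.0448648) = 2/1.0448648 = 1.914123.
and ρ(B_{ω*}) = 1.914123 − 1 = 0.914123.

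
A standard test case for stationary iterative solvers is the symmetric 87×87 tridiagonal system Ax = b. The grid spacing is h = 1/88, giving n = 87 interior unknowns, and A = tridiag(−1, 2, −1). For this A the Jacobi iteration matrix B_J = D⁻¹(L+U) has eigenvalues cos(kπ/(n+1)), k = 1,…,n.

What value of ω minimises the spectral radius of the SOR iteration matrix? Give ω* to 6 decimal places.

ω* = 1.931075

spectrum of D⁻¹(L+U) = {cos(kπ/88) : 1≤k≤87}; ρ_J = cos(π/88) = 0.999363.
√(1−ρ_J²) simplifies to sin(π/88) = 0.0356923.
[ω*] 2 ÷ (1 + 0.0356923) = 2 ÷ 1.0356923 = 1.931075.
At ω = 1.931075 every |λ(B_ω)| = ω−1, so ρ_SOR = 0.931075.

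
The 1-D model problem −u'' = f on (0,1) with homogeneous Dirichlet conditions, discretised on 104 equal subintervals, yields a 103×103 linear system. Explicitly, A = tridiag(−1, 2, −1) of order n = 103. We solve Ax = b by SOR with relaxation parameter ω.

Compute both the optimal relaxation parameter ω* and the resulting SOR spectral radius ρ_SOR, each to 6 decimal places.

ω* = 1.941365, ρ_SOR = 0.941365

ρ_J = max_k |cos(kπ/104)| = cos(π/104) = 0.999544
√(1−ρ_J²) simplifies to sin(π/104) = 0.0302030.
ω* = 2 / (1 + 0.0302030) = 2 / 1.0302030 ≈ 1.941365.
ρ_SOR = ω* − 1 = 1.941365 − 1 = 0.941365.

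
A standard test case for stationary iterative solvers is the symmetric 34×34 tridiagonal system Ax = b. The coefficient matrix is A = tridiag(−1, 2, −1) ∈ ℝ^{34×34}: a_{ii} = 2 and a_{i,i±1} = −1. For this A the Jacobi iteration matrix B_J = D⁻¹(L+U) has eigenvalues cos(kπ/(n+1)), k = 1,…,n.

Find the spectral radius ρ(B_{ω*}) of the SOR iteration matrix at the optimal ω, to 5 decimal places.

ρ_SOR = 0.83547

½·tridiag(1,0,1) at n=34: λ_k = cos(kπ/35); max |λ| at k=1 ⇒ ρ_J = cos(π/35) ≈ 0.99597.
root = sin(π/35) = 0.089639  (since 1−cos² = sin²).
Young: ω* = 2/(1+√(1−ρ_J²)) = 2/(1+0.089639) = 2/1.089639 = 1.83547.
At ω = 1.83547 every |λ(B_ω)| = ω−1, so ρ_SOR = 0.83547.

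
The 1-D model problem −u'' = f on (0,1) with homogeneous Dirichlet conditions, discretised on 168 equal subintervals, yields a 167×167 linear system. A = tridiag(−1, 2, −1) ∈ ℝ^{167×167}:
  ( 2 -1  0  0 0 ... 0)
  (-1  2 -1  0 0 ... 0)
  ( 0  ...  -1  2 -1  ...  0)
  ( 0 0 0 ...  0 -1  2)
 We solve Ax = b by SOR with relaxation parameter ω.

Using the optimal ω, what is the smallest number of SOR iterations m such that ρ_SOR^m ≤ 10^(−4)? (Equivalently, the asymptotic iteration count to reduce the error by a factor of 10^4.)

With n=167, ρ(Jacobi) = cos(π/168) = 0.9998252.
√(1−ρ_J²) simplifies to sin(π/168) = 0.0186989.
ω* = 2/(1 + 0.0186989) = 2/1.0186989 = 1.9632887.
ρ_SOR = ω* − 1 ≈ 0.9632887.
For 4 digits: m = 4·ln10 / (−ln 0.9632887) = 9.21034/0.0374021 = 246.252; round up → m = 247.

m = 247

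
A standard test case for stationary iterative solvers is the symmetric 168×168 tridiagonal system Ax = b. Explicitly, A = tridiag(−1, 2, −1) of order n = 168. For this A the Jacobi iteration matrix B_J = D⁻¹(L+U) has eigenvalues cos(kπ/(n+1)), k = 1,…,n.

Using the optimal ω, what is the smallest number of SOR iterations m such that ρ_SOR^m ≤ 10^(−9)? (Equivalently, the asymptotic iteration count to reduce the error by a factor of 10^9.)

ρ_J = max_k |cos(kπ/169)| = cos(π/169) = 0.9998272
√(1−ρ_J²) simplifies to sin(π/169) = 0.0185882.
Then 2/(1+√(1−ρ_J²)) = 2/(1+0.0185882); ω* = 2/1.0185882 = 1.9635020.
ρ_SOR = ω* − 1 = 1.9635020 − 1 = 0.9635020.
For 9 digits: m = 9·ln10 / (−ln 0.9635020) = 20.7233/0.0371807 = 557.367; round up → m = 558.

m = 558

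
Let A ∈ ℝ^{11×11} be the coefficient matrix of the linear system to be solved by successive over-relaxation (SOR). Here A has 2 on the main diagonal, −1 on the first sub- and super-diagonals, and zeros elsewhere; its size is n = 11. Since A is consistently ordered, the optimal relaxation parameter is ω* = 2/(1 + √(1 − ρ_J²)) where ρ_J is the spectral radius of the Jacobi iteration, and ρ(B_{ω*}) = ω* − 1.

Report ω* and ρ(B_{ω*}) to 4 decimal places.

B_J for the 11×11 system has eigenvalues cos(kπ/12); ρ_J = cos(π/12) = 0.9659.
√(1−ρ_J²) simplifies to sin(π/12) = 0.25882.
[ω*] 2 ÷ (1 + 0.25882) = 2 ÷ 1.25882 = 1.5888.
ρ(B_{ω*}) = ω*−1 = 0.5888

ω* = 1.5888, ρ_SOR = 0.5888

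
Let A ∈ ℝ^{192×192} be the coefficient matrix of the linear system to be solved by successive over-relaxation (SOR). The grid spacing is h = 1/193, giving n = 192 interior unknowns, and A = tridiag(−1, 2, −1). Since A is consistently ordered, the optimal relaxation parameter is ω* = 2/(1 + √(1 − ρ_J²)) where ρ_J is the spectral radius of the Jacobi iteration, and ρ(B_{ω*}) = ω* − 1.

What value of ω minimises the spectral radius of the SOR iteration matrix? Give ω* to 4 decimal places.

ω* = 1.9680

ρ_J = max_k |cos(kπ/193)| = cos(π/193) = 0.9999
root = sin(π/193) = 0.01628  (since 1−cos² = sin²).
Young: ω* = 2/(1+√(1−ρ_J²)) = 2/(1+0.01628) = 2/1.01628 = 1.9680.
and ρ(B_{ω*}) = 1.9680 − 1 = 0.9680.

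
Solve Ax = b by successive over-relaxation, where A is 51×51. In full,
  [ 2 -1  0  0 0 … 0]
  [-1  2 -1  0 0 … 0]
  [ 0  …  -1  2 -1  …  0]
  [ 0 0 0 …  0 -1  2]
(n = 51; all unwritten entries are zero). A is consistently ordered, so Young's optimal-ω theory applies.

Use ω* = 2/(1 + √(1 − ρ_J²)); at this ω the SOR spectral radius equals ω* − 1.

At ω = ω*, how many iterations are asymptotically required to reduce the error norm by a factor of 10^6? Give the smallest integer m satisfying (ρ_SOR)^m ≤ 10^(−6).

n=51: λ(B_J) = 1 − λ(A)/2 = cos(kπ/52); k=1 gives ρ_J = 0.9981756.
√(1−ρ_J²) = |sin(π/52)| = 0.0603785
Then 2/(1+√(1−ρ_J²)) = 2/(1+0.0603785); ω* = 2/1.0603785 = 1.8861190.
ρ_SOR = ω* − 1 = 1.8861190 − 1 = 0.8861190.
For 6 digits: m = 6·ln10 / (−ln 0.8861190) = 13.8155/0.120904 = 114.268; round up → m = 115.

m = 115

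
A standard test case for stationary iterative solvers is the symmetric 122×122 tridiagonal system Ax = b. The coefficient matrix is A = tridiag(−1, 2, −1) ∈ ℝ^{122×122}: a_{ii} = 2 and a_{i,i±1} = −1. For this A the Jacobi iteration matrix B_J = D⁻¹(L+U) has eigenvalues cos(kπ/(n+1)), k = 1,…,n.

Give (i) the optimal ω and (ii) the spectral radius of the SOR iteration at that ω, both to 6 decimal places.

With n=122, ρ(Jacobi) = cos(π/123) = 0.999674.
1 − cos²(π/123) = sin²(π/123) ⇒ √(1−ρ_J²) = sin(π/123) = 0.0255386.
[ω*] 2 ÷ (1 + 0.0255386) = 2 ÷ 1.0255386 = 1.950195.
At ω = 1.950195 every |λ(B_ω)| = ω−1, so ρ_SOR = 0.950195.

ω* = 1.950195, ρ_SOR = 0.950195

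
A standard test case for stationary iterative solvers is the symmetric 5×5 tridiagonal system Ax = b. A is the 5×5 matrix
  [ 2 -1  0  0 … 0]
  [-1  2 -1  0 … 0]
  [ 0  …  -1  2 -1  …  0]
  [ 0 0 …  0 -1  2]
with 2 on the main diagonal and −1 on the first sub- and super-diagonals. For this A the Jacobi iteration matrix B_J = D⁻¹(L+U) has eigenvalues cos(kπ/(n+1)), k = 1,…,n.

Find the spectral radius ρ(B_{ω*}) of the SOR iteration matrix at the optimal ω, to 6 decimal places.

ρ_J = max_k |cos(kπ/6)| = cos(π/6) = 0.866025
√(1−ρ_J²) = |sin(π/6)| = 0.5000000
ω* = 2 / (1 + 0.5000000) = 2 / 1.5000000 ≈ 1.333333.
At ω = 1.333333 every |λ(B_ω)| = ω−1, so ρ_SOR = 0.333333.

ρ_SOR = 0.333333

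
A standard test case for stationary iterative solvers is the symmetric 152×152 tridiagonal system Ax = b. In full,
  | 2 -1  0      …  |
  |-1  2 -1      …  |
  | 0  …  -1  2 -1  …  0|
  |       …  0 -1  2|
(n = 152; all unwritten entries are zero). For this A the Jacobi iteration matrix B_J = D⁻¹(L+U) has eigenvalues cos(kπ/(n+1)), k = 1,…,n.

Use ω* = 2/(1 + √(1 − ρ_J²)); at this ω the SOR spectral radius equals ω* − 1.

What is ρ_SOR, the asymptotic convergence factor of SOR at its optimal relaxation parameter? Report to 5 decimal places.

½·tridiag(1,0,1) at n=152: λ_k = cos(kπ/153); max |λ| at k=1 ⇒ ρ_J = cos(π/153) ≈ 0.99979.
√(1−ρ_J²) = |sin(π/153)| = 0.020532
So ω* = 2/1.020532 = 1.95976 (Young).
[ρ_SOR] ω* − 1 = 0.95976.

ρ_SOR = 0.95976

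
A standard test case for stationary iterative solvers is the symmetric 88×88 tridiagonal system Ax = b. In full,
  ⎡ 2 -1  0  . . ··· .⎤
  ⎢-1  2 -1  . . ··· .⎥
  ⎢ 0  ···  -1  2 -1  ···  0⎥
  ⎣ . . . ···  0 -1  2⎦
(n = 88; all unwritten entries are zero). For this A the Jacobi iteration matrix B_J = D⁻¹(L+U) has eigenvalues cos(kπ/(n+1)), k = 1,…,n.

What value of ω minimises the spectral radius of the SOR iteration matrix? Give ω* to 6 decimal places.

ω* = 1.931823

[ρ_J] n=88: ρ(B_J) = cos(π/(n+1)) = cos(π/89) = 0.999377.
√(1−ρ_J²) = |sin(π/89)| = 0.0352915
Then 2/(1+√(1−ρ_J²)) = 2/(1+0.0352915); ω* = 2/1.0352915 = 1.931823.
and ρ(B_{ω*}) = 1.931823 − 1 = 0.931823.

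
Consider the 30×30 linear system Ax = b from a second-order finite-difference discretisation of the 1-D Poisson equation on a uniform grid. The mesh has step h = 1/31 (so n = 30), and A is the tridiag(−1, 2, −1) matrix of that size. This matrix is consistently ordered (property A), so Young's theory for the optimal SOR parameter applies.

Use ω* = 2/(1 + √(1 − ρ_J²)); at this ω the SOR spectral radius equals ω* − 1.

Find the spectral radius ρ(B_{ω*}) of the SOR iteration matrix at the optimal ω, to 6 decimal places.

ρ_SOR = 0.816253

With n=30, ρ(Jacobi) = cos(π/31) = 0.994869.
root = sin(π/31) = 0.1011683  (since 1−cos² = sin²).
ω* = 2/(1+0.1011683) = 1.816253
Hence ρ(B_{ω*}) = 1.816253 − 1 = 0.816253.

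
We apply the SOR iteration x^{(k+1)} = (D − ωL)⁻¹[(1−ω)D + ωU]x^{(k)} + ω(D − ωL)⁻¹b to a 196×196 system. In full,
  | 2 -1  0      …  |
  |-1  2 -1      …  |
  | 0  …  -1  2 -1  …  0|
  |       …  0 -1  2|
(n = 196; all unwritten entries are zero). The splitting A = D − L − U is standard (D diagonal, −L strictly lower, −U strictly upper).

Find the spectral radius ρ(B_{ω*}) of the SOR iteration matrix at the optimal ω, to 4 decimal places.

ρ_SOR = 0.9686

½·tridiag(1,0,1) at n=196: λ_k = cos(kπ/197); max |λ| at k=1 ⇒ ρ_J = cos(π/197) ≈ 0.9999.
root = sin(π/197) = 0.01595  (since 1−cos² = sin²).
So ω* = 2/1.01595 = 1.9686 (Young).
and ρ(B_{ω*}) = 1.9686 − 1 = 0.9686.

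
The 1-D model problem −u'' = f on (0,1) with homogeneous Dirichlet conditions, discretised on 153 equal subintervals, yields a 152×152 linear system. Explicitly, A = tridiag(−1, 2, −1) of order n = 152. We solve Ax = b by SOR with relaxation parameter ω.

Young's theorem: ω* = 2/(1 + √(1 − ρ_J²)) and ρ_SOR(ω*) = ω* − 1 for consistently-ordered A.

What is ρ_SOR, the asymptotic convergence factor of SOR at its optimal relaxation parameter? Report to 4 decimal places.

ρ_SOR = 0.9598

B_J for the 152×152 system has eigenvalues cos(kπ/153); ρ_J = cos(π/153) = 0.9998.
√(1−ρ_J²) = |sin(π/153)| = 0.02053
Then 2/(1+√(1−ρ_J²)) = 2/(1+0.02053); ω* = 2/1.02053 = 1.9598.
[ρ_SOR] ω* − 1 = 0.9598.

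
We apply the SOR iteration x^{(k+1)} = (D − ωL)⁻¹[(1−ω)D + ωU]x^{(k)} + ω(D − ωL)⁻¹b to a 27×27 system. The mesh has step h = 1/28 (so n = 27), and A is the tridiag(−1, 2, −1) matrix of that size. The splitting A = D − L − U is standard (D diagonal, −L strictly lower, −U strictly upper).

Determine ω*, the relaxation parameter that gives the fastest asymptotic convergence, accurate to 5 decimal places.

With n=27, ρ(Jacobi) = cos(π/28) = 0.99371.
√(1 − cos²(π/28)) = sin(π/28) ≈ 0.111964.
ω* = 2/(1+0.111964) = 1.79862
Hence ρ(B_{ω*}) = 1.79862 − 1 = 0.79862.

ω* = 1.79862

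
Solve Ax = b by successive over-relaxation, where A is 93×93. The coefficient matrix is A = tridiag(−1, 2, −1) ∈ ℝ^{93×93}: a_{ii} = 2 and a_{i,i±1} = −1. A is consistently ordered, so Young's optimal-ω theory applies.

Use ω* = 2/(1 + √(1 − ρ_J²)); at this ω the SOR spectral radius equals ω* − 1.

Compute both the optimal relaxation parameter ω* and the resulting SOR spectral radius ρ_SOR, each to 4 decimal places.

ω* = 1.9353, ρ_SOR = 0.9353

n=93: λ(B_J) = 1 − λ(A)/2 = cos(kπ/94); k=1 gives ρ_J = 0.9994.
√(1 − cos²(π/94)) = sin(π/94) ≈ 0.03341.
Young: ω* = 2/(1+√(1−ρ_J²)) = 2/(1+0.03341) = 2/1.03341 = 1.9353.
ρ_SOR = ω* − 1 ≈ 0.9353.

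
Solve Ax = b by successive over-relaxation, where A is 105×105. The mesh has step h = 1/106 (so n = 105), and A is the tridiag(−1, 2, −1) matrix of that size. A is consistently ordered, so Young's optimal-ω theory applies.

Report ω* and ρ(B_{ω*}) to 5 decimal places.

ω* = 1.94244, ρ_SOR = 0.94244

½·tridiag(1,0,1) at n=105: λ_k = cos(kπ/106); max |λ| at k=1 ⇒ ρ_J = cos(π/106) ≈ 0.99956.
√(1−ρ_J²) simplifies to sin(π/106) = 0.029633.
ω* = 2/(1 + 0.029633) = 2/1.029633 = 1.94244.
Hence ρ(B_{ω*}) = 1.94244 − 1 = 0.94244.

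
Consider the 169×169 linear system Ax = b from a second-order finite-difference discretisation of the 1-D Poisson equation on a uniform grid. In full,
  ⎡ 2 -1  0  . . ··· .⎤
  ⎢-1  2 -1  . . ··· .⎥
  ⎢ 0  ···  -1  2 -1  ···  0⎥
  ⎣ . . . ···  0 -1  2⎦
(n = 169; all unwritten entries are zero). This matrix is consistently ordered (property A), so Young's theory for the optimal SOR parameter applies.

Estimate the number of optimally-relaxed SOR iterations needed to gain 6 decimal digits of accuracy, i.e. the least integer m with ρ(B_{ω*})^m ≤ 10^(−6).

[ρ_J] n=169: ρ(B_J) = cos(π/(n+1)) = cos(π/170) = 0.9998293.
root = sin(π/170) = 0.0184789  (since 1−cos² = sin²).
Then 2/(1+√(1−ρ_J²)) = 2/(1+0.0184789); ω* = 2/1.0184789 = 1.9637127.
ρ(B_{ω*}) = ω*−1 = 0.9637127
Need (0.9637127)^m ≤ 10^(−6): m ≥ 6·ln10/|ln 0.9637127| = 13.8155/0.0369621 = 373.775 ⇒ m = 374.

m = 374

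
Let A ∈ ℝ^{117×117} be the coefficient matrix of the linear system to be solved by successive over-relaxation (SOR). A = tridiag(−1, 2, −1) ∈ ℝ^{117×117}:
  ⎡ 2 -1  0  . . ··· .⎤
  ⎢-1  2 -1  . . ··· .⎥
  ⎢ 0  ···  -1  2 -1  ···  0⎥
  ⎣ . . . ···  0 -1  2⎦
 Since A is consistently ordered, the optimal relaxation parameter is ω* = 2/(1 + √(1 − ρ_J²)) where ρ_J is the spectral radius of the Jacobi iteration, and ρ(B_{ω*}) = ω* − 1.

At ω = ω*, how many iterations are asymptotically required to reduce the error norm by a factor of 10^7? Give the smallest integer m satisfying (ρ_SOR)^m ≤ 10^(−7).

½·tridiag(1,0,1) at n=117: λ_k = cos(kπ/118); max |λ| at k=1 ⇒ ρ_J = cos(π/118) ≈ 0.9996456.
root = sin(π/118) = 0.0266205  (since 1−cos² = sin²).
Then 2/(1+√(1−ρ_J²)) = 2/(1+0.0266205); ω* = 2/1.0266205 = 1.9481396.
ρ_SOR = ω* − 1 ≈ 0.9481396.
ρ_SOR^m ≤ 10^(−7) ⇔ m ≥ 7·ln10/(−ln 0.9481396) = 16.1181/0.0532535 = 302.667; m = ⌈302.667⌉ = 303.

m = 303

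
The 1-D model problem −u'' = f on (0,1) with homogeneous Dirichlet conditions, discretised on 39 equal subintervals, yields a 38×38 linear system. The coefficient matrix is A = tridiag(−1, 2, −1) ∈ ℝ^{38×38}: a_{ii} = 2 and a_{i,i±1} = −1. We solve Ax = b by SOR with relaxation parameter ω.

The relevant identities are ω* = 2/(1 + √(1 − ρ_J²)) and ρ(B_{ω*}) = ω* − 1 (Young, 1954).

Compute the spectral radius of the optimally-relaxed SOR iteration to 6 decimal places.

ρ_SOR = 0.851052

n=38: λ(B_J) = 1 − λ(A)/2 = cos(kπ/39); k=1 gives ρ_J = 0.996757.
√(1 − cos²(π/39)) = sin(π/39) ≈ 0.0804666.
[ω*] 2 ÷ (1 + 0.0804666) = 2 ÷ 1.0804666 = 1.851052.
ρ(B_{ω*}) = ω*−1 = 0.851052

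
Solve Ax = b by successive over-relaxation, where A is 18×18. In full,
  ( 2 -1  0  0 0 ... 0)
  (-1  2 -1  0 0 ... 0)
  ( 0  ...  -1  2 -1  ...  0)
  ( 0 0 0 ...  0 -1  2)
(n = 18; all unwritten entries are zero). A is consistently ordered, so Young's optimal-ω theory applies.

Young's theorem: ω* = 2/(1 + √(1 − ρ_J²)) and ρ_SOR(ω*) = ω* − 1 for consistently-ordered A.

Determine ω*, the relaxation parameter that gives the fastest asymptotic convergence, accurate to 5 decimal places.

[ρ_J] n=18: ρ(B_J) = cos(π/(n+1)) = cos(π/19) = 0.98636.
√(1−ρ_J²) = |sin(π/19)| = 0.164595
Then 2/(1+√(1−ρ_J²)) = 2/(1+0.164595); ω* = 2/1.164595 = 1.71734.
At ω = 1.71734 every |λ(B_ω)| = ω−1, so ρ_SOR = 0.71734.

ω* = 1.71734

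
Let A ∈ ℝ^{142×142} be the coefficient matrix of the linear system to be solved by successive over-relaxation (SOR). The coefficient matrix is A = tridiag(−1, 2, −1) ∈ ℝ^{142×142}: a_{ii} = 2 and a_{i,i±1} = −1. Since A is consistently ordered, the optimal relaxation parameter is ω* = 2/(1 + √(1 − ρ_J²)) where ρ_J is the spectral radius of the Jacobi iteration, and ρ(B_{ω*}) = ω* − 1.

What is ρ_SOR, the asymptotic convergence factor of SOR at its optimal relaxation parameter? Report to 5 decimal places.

With n=142, ρ(Jacobi) = cos(π/143) = 0.99976.
√(1−ρ_J²) simplifies to sin(π/143) = 0.021967.
So ω* = 2/1.021967 = 1.95701 (Young).
[ρ_SOR] ω* − 1 = 0.95701.

ρ_SOR = 0.95701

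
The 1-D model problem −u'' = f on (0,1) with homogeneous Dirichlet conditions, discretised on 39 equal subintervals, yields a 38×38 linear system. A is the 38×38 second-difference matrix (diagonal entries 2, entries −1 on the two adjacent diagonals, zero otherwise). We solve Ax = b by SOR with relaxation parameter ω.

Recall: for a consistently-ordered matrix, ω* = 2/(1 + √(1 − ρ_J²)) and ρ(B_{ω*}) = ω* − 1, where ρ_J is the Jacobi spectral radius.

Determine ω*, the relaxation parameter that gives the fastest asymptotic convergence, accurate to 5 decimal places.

ω* = 1.85105

With n=38, ρ(Jacobi) = cos(π/39) = 0.99676.
√(1−ρ_J²) = |sin(π/39)| = 0.080467
ω* = 2/(1 + 0.080467) = 2/1.080467 = 1.85105.
ρ_SOR = ω* − 1 ≈ 0.85105.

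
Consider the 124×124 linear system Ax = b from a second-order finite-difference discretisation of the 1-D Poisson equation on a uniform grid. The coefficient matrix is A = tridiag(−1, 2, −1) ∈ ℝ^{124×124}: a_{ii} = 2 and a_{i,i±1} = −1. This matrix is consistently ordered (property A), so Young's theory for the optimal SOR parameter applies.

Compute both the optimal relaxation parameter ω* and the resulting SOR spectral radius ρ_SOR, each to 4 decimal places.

ω* = 1.9510, ρ_SOR = 0.9510

½·tridiag(1,0,1) at n=124: λ_k = cos(kπ/125); max |λ| at k=1 ⇒ ρ_J = cos(π/125) ≈ 0.9997.
√(1−ρ_J²) = |sin(π/125)| = 0.02513
[ω*] 2 ÷ (1 + 0.02513) = 2 ÷ 1.02513 = 1.9510.
ρ_SOR = ω* − 1 = 1.9510 − 1 = 0.9510.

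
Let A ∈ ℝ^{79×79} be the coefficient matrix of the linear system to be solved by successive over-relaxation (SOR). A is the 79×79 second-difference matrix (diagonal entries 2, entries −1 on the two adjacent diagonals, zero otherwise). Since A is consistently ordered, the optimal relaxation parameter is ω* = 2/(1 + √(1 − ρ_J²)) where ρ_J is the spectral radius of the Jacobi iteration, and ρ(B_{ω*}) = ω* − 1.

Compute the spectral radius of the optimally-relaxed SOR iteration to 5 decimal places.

With n=79, ρ(Jacobi) = cos(π/80) = 0.99923.
√(1−ρ_J²) simplifies to sin(π/80) = 0.039260.
ω* = 2/(1+0.039260) = 1.92445
[ρ_SOR] ω* − 1 = 0.92445.

ρ_SOR = 0.92445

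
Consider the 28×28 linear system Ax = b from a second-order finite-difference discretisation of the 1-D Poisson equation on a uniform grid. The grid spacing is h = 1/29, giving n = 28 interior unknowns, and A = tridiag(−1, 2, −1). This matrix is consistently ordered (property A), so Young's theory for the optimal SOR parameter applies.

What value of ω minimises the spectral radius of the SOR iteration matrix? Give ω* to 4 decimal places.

½·tridiag(1,0,1) at n=28: λ_k = cos(kπ/29); max |λ| at k=1 ⇒ ρ_J = cos(π/29) ≈ 0.9941.
√(1−ρ_J²) = |sin(π/29)| = 0.10812
ω* = 2 / (1 + 0.10812) = 2 / 1.10812 ≈ 1.8049.
ρ_SOR = ω* − 1 = 1.8049 − 1 = 0.8049.

ω* = 1.8049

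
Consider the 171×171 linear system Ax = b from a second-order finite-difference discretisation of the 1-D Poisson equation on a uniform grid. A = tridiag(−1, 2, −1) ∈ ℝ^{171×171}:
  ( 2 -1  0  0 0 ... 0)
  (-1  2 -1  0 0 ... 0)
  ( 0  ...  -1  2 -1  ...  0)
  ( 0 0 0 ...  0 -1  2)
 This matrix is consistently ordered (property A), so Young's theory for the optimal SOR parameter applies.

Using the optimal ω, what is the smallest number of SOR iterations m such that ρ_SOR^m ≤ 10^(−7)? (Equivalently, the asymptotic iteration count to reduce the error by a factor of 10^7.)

ρ_J = max_k |cos(kπ/172)| = cos(π/172) = 0.9998332
root = sin(π/172) = 0.0182641  (since 1−cos² = sin²).
Then 2/(1+√(1−ρ_J²)) = 2/(1+0.0182641); ω* = 2/1.0182641 = 1.9641270.
Hence ρ(B_{ω*}) = 1.9641270 − 1 = 0.9641270.
Need (0.9641270)^m ≤ 10^(−7): m ≥ 7·ln10/|ln 0.9641270| = 16.1181/0.0365323 = 441.201 ⇒ m = 442.

m = 442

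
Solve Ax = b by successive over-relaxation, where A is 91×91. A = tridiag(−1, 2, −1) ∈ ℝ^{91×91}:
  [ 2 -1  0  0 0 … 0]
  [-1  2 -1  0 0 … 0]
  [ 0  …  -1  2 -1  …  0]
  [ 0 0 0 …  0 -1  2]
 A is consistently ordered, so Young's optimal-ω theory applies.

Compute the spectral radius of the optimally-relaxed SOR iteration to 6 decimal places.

ρ_SOR = 0.933972

ρ_J = max_k |cos(kπ/92)| = cos(π/92) = 0.999417
√(1−ρ_J²) = |sin(π/92)| = 0.0341411
[ω*] 2 ÷ (1 + 0.0341411) = 2 ÷ 1.0341411 = 1.933972.
and ρ(B_{ω*}) = 1.933972 − 1 = 0.933972.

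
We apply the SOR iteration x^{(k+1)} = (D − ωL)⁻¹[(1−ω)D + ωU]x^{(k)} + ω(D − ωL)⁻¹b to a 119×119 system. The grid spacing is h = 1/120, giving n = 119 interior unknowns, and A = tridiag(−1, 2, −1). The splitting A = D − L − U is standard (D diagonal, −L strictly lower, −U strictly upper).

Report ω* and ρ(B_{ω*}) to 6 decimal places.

With n=119, ρ(Jacobi) = cos(π/120) = 0.999657.
1 − cos²(π/120) = sin²(π/120) ⇒ √(1−ρ_J²) = sin(π/120) = 0.0261769.
ω* = 2 / (1 + 0.0261769) = 2 / 1.0261769 ≈ 1.948982.
ρ_SOR = ω* − 1 = 1.948982 − 1 = 0.948982.

ω* = 1.948982, ρ_SOR = 0.948982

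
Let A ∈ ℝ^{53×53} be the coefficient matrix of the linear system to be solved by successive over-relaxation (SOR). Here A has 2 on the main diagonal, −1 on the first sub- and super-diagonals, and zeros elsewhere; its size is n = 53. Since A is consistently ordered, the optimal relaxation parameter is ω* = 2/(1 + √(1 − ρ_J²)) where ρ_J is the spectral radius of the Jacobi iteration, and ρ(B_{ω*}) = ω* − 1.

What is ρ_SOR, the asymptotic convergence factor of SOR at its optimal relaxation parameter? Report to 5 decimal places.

½·tridiag(1,0,1) at n=53: λ_k = cos(kπ/54); max |λ| at k=1 ⇒ ρ_J = cos(π/54) ≈ 0.99831.
1 − cos²(π/54) = sin²(π/54) ⇒ √(1−ρ_J²) = sin(π/54) = 0.058145.
[ω*] 2 ÷ (1 + 0.058145) = 2 ÷ 1.058145 = 1.89010.
and ρ(B_{ω*}) = 1.89010 − 1 = 0.89010.

ρ_SOR = 0.89010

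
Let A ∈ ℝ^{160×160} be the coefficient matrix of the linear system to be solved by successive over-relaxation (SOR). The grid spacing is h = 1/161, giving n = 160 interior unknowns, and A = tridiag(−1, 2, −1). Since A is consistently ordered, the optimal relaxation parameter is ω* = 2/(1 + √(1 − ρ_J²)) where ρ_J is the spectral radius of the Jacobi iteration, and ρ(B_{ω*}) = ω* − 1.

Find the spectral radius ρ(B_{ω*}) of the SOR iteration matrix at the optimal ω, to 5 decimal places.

With n=160, ρ(Jacobi) = cos(π/161) = 0.99981.
√(1−ρ_J²) simplifies to sin(π/161) = 0.019512.
ω* = 2 / (1 + 0.019512) = 2 / 1.019512 ≈ 1.96172.
ρ_SOR = ω* − 1 ≈ 0.96172.

ρ_SOR = 0.96172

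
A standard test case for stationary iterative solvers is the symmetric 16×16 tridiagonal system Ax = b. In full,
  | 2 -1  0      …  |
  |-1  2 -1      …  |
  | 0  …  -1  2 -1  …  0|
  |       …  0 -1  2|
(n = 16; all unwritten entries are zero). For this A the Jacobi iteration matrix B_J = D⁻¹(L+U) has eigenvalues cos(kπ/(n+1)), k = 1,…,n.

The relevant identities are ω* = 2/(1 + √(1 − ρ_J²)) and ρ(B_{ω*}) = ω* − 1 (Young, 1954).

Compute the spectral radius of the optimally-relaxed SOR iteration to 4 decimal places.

ρ_SOR = 0.6895

n=16: λ(B_J) = 1 − λ(A)/2 = cos(kπ/17); k=1 gives ρ_J = 0.9830.
root = sin(π/17) = 0.18375  (since 1−cos² = sin²).
[ω*] 2 ÷ (1 + 0.18375) = 2 ÷ 1.18375 = 1.6895.
[ρ_SOR] ω* − 1 = 0.6895.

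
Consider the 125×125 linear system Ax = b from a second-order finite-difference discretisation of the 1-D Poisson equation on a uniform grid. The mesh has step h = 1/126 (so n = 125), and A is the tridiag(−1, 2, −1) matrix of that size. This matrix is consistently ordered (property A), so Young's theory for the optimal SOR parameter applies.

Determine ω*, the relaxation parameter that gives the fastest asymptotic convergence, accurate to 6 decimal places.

ω* = 1.951351

½·tridiag(1,0,1) at n=125: λ_k = cos(kπ/126); max |λ| at k=1 ⇒ ρ_J = cos(π/126) ≈ 0.999689.
√(1−ρ_J²) simplifies to sin(π/126) = 0.0249307.
So ω* = 2/1.0249307 = 1.951351 (Young).
and ρ(B_{ω*}) = 1.951351 − 1 = 0.951351.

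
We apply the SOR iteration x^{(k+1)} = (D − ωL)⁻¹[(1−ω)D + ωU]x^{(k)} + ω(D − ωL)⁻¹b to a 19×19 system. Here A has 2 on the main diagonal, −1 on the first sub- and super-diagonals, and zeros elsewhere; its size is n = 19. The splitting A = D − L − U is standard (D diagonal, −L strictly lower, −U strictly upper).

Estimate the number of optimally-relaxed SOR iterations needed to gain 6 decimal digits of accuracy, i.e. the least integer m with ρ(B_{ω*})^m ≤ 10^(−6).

m = 44

ρ_J = max_k |cos(kπ/20)| = cos(π/20) = 0.9876883
√(1 − cos²(π/20)) = sin(π/20) ≈ 0.1564345.
Young: ω* = 2/(1+√(1−ρ_J²)) = 2/(1+0.1564345) = 2/1.1564345 = 1.7294538.
[ρ_SOR] ω* − 1 = 0.7294538.
6·ln10 = 13.8155; −ln(0.7294538) = 0.315459; m = ⌈13.8155/0.315459⌉ = ⌈43.795⌉ = 44.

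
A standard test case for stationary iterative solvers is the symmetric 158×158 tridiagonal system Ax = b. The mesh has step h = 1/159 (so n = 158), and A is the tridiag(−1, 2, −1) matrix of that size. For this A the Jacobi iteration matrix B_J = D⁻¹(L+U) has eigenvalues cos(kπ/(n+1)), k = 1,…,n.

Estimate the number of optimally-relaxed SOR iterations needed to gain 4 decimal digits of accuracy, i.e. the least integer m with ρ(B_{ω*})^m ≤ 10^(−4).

m = 234

spectrum of D⁻¹(L+U) = {cos(kπ/159) : 1≤k≤158}; ρ_J = cos(π/159) = 0.9998048.
√(1−ρ_J²) simplifies to sin(π/159) = 0.0197572.
ω* = 2/(1+0.0197572) = 1.9612512
ρ_SOR = ω* − 1 = 1.9612512 − 1 = 0.9612512.
4·ln10 = 9.21034; −ln(0.9612512) = 0.0395195; m = ⌈9.21034/0.0395195⌉ = ⌈233.058⌉ = 234.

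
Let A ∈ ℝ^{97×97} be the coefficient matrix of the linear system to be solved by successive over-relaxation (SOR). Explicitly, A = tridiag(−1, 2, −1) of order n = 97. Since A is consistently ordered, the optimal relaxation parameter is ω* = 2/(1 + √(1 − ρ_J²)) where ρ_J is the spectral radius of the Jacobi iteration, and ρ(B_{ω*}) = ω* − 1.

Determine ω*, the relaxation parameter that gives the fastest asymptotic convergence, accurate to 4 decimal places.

ω* = 1.9379

spectrum of D⁻¹(L+U) = {cos(kπ/98) : 1≤k≤97}; ρ_J = cos(π/98) = 0.9995.
1 − cos²(π/98) = sin²(π/98) ⇒ √(1−ρ_J²) = sin(π/98) = 0.03205.
Then 2/(1+√(1−ρ_J²)) = 2/(1+0.03205); ω* = 2/1.03205 = 1.9379.
ρ_SOR = ω* − 1 = 1.9379 − 1 = 0.9379.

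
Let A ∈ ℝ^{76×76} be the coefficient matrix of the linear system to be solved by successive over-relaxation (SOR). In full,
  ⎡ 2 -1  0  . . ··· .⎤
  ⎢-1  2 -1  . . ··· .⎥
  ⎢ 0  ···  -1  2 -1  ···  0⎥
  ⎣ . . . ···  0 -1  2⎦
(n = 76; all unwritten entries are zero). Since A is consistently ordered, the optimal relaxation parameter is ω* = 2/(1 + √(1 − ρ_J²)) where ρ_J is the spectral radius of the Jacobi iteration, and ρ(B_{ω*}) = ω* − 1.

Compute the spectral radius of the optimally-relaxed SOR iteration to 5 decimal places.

ρ_SOR = 0.92162

spectrum of D⁻¹(L+U) = {cos(kπ/77) : 1≤k≤76}; ρ_J = cos(π/77) = 0.99917.
root = sin(π/77) = 0.040789  (since 1−cos² = sin²).
So ω* = 2/1.040789 = 1.92162 (Young).
ρ_SOR = ω* − 1 = 1.92162 − 1 = 0.92162.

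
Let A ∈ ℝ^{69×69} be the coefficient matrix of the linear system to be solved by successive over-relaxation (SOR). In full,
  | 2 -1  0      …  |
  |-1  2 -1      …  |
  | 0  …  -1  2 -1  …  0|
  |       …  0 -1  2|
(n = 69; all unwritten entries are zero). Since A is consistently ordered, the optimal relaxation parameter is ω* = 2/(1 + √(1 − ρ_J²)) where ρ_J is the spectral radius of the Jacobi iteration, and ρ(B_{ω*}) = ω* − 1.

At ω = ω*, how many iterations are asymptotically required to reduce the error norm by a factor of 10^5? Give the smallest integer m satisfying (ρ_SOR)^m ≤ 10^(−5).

m = 129

spectrum of D⁻¹(L+U) = {cos(kπ/70) : 1≤k≤69}; ρ_J = cos(π/70) = 0.9989931.
√(1−ρ_J²) = |sin(π/70)| = 0.0448648
ω* = 2/(1 + 0.0448648) = 2/1.0448648 = 1.9141232.
ρ_SOR = ω* − 1 = 1.9141232 − 1 = 0.9141232.
5·ln10 = 11.5129; −ln(0.9141232) = 0.0897899; m = ⌈11.5129/0.0897899⌉ = ⌈128.220⌉ = 129.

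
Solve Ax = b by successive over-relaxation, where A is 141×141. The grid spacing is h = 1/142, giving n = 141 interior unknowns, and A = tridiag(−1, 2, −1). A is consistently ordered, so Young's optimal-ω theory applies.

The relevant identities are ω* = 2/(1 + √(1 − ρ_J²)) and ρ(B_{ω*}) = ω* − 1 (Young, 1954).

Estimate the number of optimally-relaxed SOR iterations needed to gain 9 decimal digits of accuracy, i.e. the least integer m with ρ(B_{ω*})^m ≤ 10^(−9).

m = 469

With n=141, ρ(Jacobi) = cos(π/142) = 0.9997553.
root = sin(π/142) = 0.0221221  (since 1−cos² = sin²).
ω* = 2/(1 + 0.0221221) = 2/1.0221221 = 1.9567134.
[ρ_SOR] ω* − 1 = 0.9567134.
9·ln10 = 20.7233; −ln(0.9567134) = 0.0442514; m = ⌈20.7233/0.0442514⌉ = ⌈468.308⌉ = 469.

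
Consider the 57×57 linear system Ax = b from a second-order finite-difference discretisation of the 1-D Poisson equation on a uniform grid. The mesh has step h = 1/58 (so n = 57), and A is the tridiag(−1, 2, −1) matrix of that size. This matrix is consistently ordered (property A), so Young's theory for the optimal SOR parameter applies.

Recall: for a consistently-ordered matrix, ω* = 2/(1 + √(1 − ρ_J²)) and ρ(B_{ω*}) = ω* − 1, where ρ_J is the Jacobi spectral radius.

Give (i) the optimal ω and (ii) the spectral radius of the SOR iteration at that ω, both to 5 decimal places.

ω* = 1.89728, ρ_SOR = 0.89728

spectrum of D⁻¹(L+U) = {cos(kπ/58) : 1≤k≤57}; ρ_J = cos(π/58) = 0.99853.
1 − cos²(π/58) = sin²(π/58) ⇒ √(1−ρ_J²) = sin(π/58) = 0.054139.
[ω*] 2 ÷ (1 + 0.054139) = 2 ÷ 1.054139 = 1.89728.
Hence ρ(B_{ω*}) = 1.89728 − 1 = 0.89728.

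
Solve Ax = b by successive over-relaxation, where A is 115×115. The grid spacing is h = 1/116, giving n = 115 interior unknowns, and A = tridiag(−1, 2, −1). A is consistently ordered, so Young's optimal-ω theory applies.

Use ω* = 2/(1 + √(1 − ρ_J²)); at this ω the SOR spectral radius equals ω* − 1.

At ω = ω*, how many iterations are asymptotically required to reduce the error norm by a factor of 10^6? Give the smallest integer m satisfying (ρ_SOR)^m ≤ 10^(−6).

m = 256

n=115: λ(B_J) = 1 − λ(A)/2 = cos(kπ/116); k=1 gives ρ_J = 0.9996333.
1 − cos²(π/116) = sin²(π/116) ⇒ √(1−ρ_J²) = sin(π/116) = 0.0270794.
[ω*] 2 ÷ (1 + 0.0270794) = 2 ÷ 1.0270794 = 1.9472691.
ρ_SOR = ω* − 1 = 1.9472691 − 1 = 0.9472691.
(0.9472691)^m ≤ 10^{−6}  ⇒  m·ln(0.9472691) ≤ −6·ln10  ⇒  m ≥ 255.030  ⇒  m = 256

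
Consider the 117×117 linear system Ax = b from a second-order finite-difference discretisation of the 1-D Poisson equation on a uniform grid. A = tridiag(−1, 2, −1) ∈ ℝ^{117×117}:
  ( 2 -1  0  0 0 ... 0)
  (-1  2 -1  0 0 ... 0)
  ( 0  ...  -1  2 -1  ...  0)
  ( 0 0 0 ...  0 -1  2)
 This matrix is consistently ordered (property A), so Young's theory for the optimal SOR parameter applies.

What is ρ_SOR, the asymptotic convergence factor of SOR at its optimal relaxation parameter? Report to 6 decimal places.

With n=117, ρ(Jacobi) = cos(π/118) = 0.999646.
root = sin(π/118) = 0.0266205  (since 1−cos² = sin²).
So ω* = 2/1.0266205 = 1.948140 (Young).
[ρ_SOR] ω* − 1 = 0.948140.

ρ_SOR = 0.948140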